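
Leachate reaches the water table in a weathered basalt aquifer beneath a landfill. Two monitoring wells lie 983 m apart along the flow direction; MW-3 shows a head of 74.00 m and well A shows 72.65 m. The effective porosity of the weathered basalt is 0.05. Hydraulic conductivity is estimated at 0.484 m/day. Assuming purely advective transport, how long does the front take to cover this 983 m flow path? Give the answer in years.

Hydraulic gradient i = (74.00 − 72.65) / 983 = 1.35 / 983 = 0.001373.
Darcy flux q = K · i = 0.4840 × 0.001373 = 0.0006647 m/day.
Seepage velocity v = q / n_e = 0.0006647 / 0.05 = 0.01329 m/day.
Travel time t = L / v = 983 / 0.01329 = 73943 days = 202.4 years.

202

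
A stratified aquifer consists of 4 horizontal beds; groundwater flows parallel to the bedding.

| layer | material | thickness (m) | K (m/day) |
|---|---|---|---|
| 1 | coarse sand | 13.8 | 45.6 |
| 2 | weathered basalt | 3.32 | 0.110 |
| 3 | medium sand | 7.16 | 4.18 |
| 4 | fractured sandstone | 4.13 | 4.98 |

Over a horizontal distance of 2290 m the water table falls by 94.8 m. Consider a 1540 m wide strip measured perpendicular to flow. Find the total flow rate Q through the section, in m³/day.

Flow is parallel to layering, so each bed carries its own Darcy discharge and the transmissivities add.
Σ(K_i·b_i) = 45.6×13.8 + 0.110×3.32 + 4.18×7.16 + 4.98×4.13 = 680.1 m²/day.
Hydraulic gradient i = Δh / L = 94.8 / 2290 = 0.04140.
Q = Σ(K_i·b_i) · W · i = 680.1 × 1540 × 0.04140 = 43360 m³/day.

43400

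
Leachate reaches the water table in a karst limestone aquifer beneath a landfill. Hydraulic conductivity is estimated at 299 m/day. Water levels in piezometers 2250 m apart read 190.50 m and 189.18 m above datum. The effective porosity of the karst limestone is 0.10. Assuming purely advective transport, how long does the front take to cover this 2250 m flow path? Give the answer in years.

3.51

Hydraulic gradient i = (190.50 − 189.18) / 2250 = 1.32 / 2250 = 0.0005867.
Darcy flux q = K · i = 299.0 × 0.0005867 = 0.1754 m/day.
Seepage velocity v = q / n_e = 0.1754 / 0.10 = 1.754 m/day.
Travel time t = L / v = 2250 / 1.754 = 1283 days = 3.512 years.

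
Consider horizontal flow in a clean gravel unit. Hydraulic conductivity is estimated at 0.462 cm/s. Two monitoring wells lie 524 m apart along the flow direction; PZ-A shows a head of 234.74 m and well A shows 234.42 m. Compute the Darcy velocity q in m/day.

0.244

Convert K: 0.462 cm/s × 864 = 399.2 m/day.
Hydraulic gradient i = (234.74 − 234.42) / 524 = 0.32 / 524 = 0.0006107.
Specific discharge q = K · i = 399.2 × 0.0006107 = 0.2438 m/day.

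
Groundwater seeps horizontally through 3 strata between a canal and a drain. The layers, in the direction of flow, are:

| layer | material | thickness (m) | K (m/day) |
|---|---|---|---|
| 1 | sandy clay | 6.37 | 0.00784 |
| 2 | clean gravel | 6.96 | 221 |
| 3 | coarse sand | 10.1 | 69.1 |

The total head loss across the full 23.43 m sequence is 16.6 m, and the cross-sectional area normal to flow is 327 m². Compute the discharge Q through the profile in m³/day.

6.68

Flow is perpendicular to layering, so the layers act in series and the equivalent K is the thickness-weighted harmonic mean.
Total thickness L = 6.37 + 6.96 + 10.1 = 23.43 m.
Σ(b_i/K_i) = 6.37/0.00784 + 6.96/221 + 10.1/69.1 = 812.7 d.
K_eq = L / Σ(b_i/K_i) = 23.43 / 812.7 = 0.02883 m/day.
Q = K_eq · A · (Δh/L) = 0.02883 × 327 × (16.6/23.43) = 6.679 m³/day.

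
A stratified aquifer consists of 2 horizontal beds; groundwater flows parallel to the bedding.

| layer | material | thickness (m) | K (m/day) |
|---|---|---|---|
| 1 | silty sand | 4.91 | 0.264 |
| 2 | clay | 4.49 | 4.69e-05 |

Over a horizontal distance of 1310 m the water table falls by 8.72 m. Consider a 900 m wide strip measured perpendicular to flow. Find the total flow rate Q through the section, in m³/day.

Flow is parallel to layering, so each bed carries its own Darcy discharge and the transmissivities add.
Σ(K_i·b_i) = 0.264×4.91 + 4.69e-05×4.49 = 1.296 m²/day.
Hydraulic gradient i = Δh / L = 8.72 / 1310 = 0.006656.
Q = Σ(K_i·b_i) · W · i = 1.296 × 900 × 0.006656 = 7.767 m³/day.

7.77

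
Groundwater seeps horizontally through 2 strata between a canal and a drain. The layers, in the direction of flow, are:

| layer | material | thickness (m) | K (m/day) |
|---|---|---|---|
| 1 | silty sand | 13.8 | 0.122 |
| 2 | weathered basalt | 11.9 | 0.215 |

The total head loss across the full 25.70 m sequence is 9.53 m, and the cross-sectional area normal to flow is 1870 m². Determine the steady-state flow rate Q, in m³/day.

106

Flow is perpendicular to layering, so the layers act in series and the equivalent K is the thickness-weighted harmonic mean.
Total thickness L = 13.8 + 11.9 = 25.70 m.
Σ(b_i/K_i) = 13.8/0.122 + 11.9/0.215 = 168.5 d.
K_eq = L / Σ(b_i/K_i) = 25.70 / 168.5 = 0.1526 m/day.
Q = K_eq · A · (Δh/L) = 0.1526 × 1870 × (9.53/25.70) = 105.8 m³/day.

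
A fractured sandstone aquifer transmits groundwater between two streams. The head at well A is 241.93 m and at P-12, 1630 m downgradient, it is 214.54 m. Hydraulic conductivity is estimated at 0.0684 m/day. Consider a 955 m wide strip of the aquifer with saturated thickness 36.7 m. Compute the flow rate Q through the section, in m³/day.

40.3

Cross-sectional area A = 955 × 36.7 = 35048 m².
Hydraulic gradient i = (241.93 − 214.54) / 1630 = 27.39 / 1630 = 0.01680.
Darcy's law: Q = K · A · i = 0.06840 × 35048 × 0.01680 = 40.28 m³/day.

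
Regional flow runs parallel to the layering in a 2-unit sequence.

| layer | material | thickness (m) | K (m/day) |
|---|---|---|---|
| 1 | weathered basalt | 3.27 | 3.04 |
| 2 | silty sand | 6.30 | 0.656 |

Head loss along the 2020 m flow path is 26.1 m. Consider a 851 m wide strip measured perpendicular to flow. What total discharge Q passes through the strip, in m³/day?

155

Flow is parallel to layering, so each bed carries its own Darcy discharge and the transmissivities add.
Σ(K_i·b_i) = 3.04×3.27 + 0.656×6.30 = 14.07 m²/day.
Hydraulic gradient i = Δh / L = 26.1 / 2020 = 0.01292.
Q = Σ(K_i·b_i) · W · i = 14.07 × 851 × 0.01292 = 154.7 m³/day.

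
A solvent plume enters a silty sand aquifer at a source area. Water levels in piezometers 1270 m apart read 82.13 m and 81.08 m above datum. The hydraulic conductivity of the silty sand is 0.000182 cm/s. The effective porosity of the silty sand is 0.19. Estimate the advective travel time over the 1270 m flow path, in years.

5080

Convert K: 0.000182 cm/s × 864 = 0.1572 m/day.
Hydraulic gradient i = (82.13 − 81.08) / 1270 = 1.05 / 1270 = 0.0008268.
Darcy flux q = K · i = 0.1572 × 0.0008268 = 0.0001300 m/day.
Seepage velocity v = q / n_e = 0.0001300 / 0.19 = 0.0006843 m/day.
Travel time t = L / v = 1270 / 0.0006843 = 1.856e+06 days = 5082 years.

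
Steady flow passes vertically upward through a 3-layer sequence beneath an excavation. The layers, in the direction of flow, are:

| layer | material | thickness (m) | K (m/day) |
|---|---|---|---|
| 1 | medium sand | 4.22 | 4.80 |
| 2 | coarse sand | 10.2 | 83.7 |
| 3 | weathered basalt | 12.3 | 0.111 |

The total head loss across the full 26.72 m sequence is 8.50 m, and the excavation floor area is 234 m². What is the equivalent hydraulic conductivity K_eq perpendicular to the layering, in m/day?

0.239

Flow is perpendicular to layering, so the layers act in series and the equivalent K is the thickness-weighted harmonic mean.
Total thickness L = 4.22 + 10.2 + 12.3 = 26.72 m.
Σ(b_i/K_i) = 4.22/4.80 + 10.2/83.7 + 12.3/0.111 = 111.8 d.
K_eq = L / Σ(b_i/K_i) = 26.72 / 111.8 = 0.2390 m/day.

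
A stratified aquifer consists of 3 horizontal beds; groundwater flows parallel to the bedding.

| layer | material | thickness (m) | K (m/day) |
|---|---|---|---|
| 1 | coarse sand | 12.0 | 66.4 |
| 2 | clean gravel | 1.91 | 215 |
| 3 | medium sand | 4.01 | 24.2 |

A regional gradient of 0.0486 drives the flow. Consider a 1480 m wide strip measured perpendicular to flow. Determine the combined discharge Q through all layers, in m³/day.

93800

Flow is parallel to layering, so each bed carries its own Darcy discharge and the transmissivities add.
Σ(K_i·b_i) = 66.4×12.0 + 215×1.91 + 24.2×4.01 = 1304 m²/day.
Hydraulic gradient i = 0.0486.
Q = Σ(K_i·b_i) · W · i = 1304 × 1480 × 0.04860 = 93830 m³/day.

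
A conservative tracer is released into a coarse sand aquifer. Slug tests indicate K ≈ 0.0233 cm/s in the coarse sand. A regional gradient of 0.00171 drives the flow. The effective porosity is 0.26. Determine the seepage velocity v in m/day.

0.132

Convert K: 0.0233 cm/s × 864 = 20.13 m/day.
Hydraulic gradient i = 0.00171.
Darcy flux q = K · i = 20.13 × 0.001710 = 0.03442 m/day.
Seepage velocity v = q / n_e = 0.03442 / 0.26 = 0.1324 m/day.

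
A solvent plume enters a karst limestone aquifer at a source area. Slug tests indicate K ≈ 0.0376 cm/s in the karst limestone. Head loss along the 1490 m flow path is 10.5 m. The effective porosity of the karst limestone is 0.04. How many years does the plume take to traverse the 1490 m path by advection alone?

0.713

Convert K: 0.0376 cm/s × 864 = 32.49 m/day.
Hydraulic gradient i = Δh / L = 10.5 / 1490 = 0.007047.
Darcy flux q = K · i = 32.49 × 0.007047 = 0.2289 m/day.
Seepage velocity v = q / n_e = 0.2289 / 0.04 = 5.723 m/day.
Travel time t = L / v = 1490 / 5.723 = 260.3 days = 0.7128 years.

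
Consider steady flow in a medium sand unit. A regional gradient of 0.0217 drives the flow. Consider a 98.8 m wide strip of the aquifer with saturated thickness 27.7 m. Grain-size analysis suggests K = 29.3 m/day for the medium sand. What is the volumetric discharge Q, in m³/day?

1740

Cross-sectional area A = 98.8 × 27.7 = 2737 m².
Hydraulic gradient i = 0.0217.
Darcy's law: Q = K · A · i = 29.30 × 2737 × 0.02170 = 1740 m³/day.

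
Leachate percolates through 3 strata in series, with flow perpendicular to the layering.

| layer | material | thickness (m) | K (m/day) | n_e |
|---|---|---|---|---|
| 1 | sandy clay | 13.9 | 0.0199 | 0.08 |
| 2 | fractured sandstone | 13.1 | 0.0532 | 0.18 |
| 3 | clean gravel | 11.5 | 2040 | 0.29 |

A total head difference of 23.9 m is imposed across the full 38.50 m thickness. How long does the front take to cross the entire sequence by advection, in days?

With flow normal to the layers, continuity requires the same specific discharge q through every layer.
Σ(b_i/K_i) = 13.9/0.0199 + 13.1/0.0532 + 11.5/2040 = 944.7 d.
q = Δh / Σ(b_i/K_i) = 23.9 / 944.7 = 0.02530 m/day.
In each layer the seepage velocity is v_i = q/n_i, so the layer transit time is t_i = b_i·n_i / q:
  layer 1 (sandy clay): t_1 = 13.9 × 0.08 / 0.02530 = 43.96 d
  layer 2 (fractured sandstone): t_2 = 13.1 × 0.18 / 0.02530 = 93.21 d
  layer 3 (clean gravel): t_3 = 11.5 × 0.29 / 0.02530 = 131.8 d
Total t = Σ t_i = 269.0 days.

269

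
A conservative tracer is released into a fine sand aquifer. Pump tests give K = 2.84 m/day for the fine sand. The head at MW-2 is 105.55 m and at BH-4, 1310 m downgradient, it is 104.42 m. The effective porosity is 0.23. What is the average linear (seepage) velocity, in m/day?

0.0107

Hydraulic gradient i = (105.55 − 104.42) / 1310 = 1.13 / 1310 = 0.0008626.
Darcy flux q = K · i = 2.840 × 0.0008626 = 0.002450 m/day.
Seepage velocity v = q / n_e = 0.002450 / 0.23 = 0.01065 m/day.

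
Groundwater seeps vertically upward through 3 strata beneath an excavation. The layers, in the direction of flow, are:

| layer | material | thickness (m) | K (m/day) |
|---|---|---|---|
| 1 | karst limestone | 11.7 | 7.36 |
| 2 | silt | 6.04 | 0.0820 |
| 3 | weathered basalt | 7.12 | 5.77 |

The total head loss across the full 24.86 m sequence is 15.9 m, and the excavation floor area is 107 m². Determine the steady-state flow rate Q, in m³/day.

Flow is perpendicular to layering, so the layers act in series and the equivalent K is the thickness-weighted harmonic mean.
Total thickness L = 11.7 + 6.04 + 7.12 = 24.86 m.
Σ(b_i/K_i) = 11.7/7.36 + 6.04/0.0820 + 7.12/5.77 = 76.48 d.
K_eq = L / Σ(b_i/K_i) = 24.86 / 76.48 = 0.3250 m/day.
Q = K_eq · A · (Δh/L) = 0.3250 × 107 × (15.9/24.86) = 22.24 m³/day.

22.2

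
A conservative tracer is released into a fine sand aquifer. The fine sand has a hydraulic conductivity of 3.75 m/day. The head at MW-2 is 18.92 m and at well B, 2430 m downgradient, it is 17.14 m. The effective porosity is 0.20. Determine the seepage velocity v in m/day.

Hydraulic gradient i = (18.92 − 17.14) / 2430 = 1.78 / 2430 = 0.0007325.
Darcy flux q = K · i = 3.750 × 0.0007325 = 0.002747 m/day.
Seepage velocity v = q / n_e = 0.002747 / 0.20 = 0.01373 m/day.

0.0137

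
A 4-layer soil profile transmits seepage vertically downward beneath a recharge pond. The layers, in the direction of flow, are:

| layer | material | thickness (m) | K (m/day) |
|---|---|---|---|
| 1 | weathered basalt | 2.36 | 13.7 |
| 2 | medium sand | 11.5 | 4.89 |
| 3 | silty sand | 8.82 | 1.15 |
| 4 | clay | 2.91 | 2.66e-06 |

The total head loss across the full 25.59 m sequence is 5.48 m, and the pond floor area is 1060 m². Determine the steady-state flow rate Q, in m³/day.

0.00531

Flow is perpendicular to layering, so the layers act in series and the equivalent K is the thickness-weighted harmonic mean.
Total thickness L = 2.36 + 11.5 + 8.82 + 2.91 = 25.59 m.
Σ(b_i/K_i) = 2.36/13.7 + 11.5/4.89 + 8.82/1.15 + 2.91/2.66e-06 = 1.094e+06 d.
K_eq = L / Σ(b_i/K_i) = 25.59 / 1.094e+06 = 2.339e-05 m/day.
Q = K_eq · A · (Δh/L) = 2.339e-05 × 1060 × (5.48/25.59) = 0.005310 m³/day.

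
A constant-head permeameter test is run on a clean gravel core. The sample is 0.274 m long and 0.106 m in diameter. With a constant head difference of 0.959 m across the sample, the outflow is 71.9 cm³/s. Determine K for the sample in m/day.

Cross-sectional area A = π·(d/2)² = π × (0.106/2)² = 0.008825 m².
Convert discharge: 71.9 cm³/s = 7.190e-05 m³/s.
Darcy's law rearranged: K = Q·L / (A·Δh) = 7.190e-05 × 0.274 / (0.008825 × 0.959) = 0.002328 m/s = 201.1 m/day.

201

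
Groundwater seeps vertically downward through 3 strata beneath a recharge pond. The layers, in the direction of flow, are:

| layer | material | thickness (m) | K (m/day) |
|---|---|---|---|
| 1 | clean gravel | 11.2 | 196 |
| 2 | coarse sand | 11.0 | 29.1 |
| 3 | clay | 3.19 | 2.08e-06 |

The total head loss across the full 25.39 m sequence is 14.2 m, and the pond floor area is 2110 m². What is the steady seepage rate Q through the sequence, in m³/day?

0.0195

Flow is perpendicular to layering, so the layers act in series and the equivalent K is the thickness-weighted harmonic mean.
Total thickness L = 11.2 + 11.0 + 3.19 = 25.39 m.
Σ(b_i/K_i) = 11.2/196 + 11.0/29.1 + 3.19/2.08e-06 = 1.534e+06 d.
K_eq = L / Σ(b_i/K_i) = 25.39 / 1.534e+06 = 1.656e-05 m/day.
Q = K_eq · A · (Δh/L) = 1.656e-05 × 2110 × (14.2/25.39) = 0.01954 m³/day.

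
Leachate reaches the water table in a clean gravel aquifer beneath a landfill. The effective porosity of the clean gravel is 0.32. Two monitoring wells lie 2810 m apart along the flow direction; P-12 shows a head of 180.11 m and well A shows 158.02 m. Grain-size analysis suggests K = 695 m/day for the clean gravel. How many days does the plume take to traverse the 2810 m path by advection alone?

Hydraulic gradient i = (180.11 − 158.02) / 2810 = 22.09 / 2810 = 0.007861.
Darcy flux q = K · i = 695.0 × 0.007861 = 5.464 m/day.
Seepage velocity v = q / n_e = 5.464 / 0.32 = 17.07 m/day.
Travel time t = L / v = 2810 / 17.07 = 164.6 days.

165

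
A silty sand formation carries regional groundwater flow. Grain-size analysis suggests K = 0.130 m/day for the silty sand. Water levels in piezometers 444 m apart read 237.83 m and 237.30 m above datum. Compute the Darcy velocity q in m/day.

Hydraulic gradient i = (237.83 − 237.30) / 444 = 0.53 / 444 = 0.001194.
Specific discharge q = K · i = 0.1300 × 0.001194 = 0.0001552 m/day.

0.000155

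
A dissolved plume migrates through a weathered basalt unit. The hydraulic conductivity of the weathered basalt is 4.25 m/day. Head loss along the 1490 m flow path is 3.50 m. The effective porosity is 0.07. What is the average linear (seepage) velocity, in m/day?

0.143

Hydraulic gradient i = Δh / L = 3.50 / 1490 = 0.002349.
Darcy flux q = K · i = 4.250 × 0.002349 = 0.009983 m/day.
Seepage velocity v = q / n_e = 0.009983 / 0.07 = 0.1426 m/day.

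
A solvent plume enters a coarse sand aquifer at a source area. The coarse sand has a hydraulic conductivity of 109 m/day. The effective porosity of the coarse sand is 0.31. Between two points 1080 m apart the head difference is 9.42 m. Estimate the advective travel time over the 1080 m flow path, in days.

Hydraulic gradient i = Δh / L = 9.42 / 1080 = 0.008722.
Darcy flux q = K · i = 109.0 × 0.008722 = 0.9507 m/day.
Seepage velocity v = q / n_e = 0.9507 / 0.31 = 3.067 m/day.
Travel time t = L / v = 1080 / 3.067 = 352.2 days.

352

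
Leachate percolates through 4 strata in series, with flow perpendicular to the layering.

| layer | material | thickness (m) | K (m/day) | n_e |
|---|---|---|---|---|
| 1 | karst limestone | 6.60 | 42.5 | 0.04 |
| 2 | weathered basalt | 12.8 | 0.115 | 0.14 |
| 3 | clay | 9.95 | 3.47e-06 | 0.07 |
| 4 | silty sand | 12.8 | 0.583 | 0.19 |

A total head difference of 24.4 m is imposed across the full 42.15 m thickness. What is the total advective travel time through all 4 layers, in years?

1670

With flow normal to the layers, continuity requires the same specific discharge q through every layer.
Σ(b_i/K_i) = 6.60/42.5 + 12.8/0.115 + 9.95/3.47e-06 + 12.8/0.583 = 2.868e+06 d.
q = Δh / Σ(b_i/K_i) = 24.4 / 2.868e+06 = 8.509e-06 m/day.
In each layer the seepage velocity is v_i = q/n_i, so the layer transit time is t_i = b_i·n_i / q:
  layer 1 (karst limestone): t_1 = 6.60 × 0.04 / 8.509e-06 = 31026 d
  layer 2 (weathered basalt): t_2 = 12.8 × 0.14 / 8.509e-06 = 2.106e+05 d
  layer 3 (clay): t_3 = 9.95 × 0.07 / 8.509e-06 = 81855 d
  layer 4 (silty sand): t_4 = 12.8 × 0.19 / 8.509e-06 = 2.858e+05 d
Total t = Σ t_i = 6.093e+05 days = 1668 years.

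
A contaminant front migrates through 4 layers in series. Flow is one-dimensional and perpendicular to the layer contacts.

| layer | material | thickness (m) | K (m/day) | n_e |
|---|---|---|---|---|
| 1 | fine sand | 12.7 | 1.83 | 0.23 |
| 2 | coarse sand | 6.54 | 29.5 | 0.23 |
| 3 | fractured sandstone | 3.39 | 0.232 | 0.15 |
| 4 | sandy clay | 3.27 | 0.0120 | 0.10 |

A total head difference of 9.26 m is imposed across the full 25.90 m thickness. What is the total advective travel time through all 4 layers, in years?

0.458

With flow normal to the layers, continuity requires the same specific discharge q through every layer.
Σ(b_i/K_i) = 12.7/1.83 + 6.54/29.5 + 3.39/0.232 + 3.27/0.0120 = 294.3 d.
q = Δh / Σ(b_i/K_i) = 9.26 / 294.3 = 0.03147 m/day.
In each layer the seepage velocity is v_i = q/n_i, so the layer transit time is t_i = b_i·n_i / q:
  layer 1 (fine sand): t_1 = 12.7 × 0.23 / 0.03147 = 92.83 d
  layer 2 (coarse sand): t_2 = 6.54 × 0.23 / 0.03147 = 47.80 d
  layer 3 (fractured sandstone): t_3 = 3.39 × 0.15 / 0.03147 = 16.16 d
  layer 4 (sandy clay): t_4 = 3.27 × 0.10 / 0.03147 = 10.39 d
Total t = Σ t_i = 167.2 days = 0.4577 years.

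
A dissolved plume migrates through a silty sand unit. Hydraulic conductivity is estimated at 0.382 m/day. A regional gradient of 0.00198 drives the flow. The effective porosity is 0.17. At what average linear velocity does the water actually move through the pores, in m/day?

Hydraulic gradient i = 0.00198.
Darcy flux q = K · i = 0.3820 × 0.001980 = 0.0007564 m/day.
Seepage velocity v = q / n_e = 0.0007564 / 0.17 = 0.004449 m/day.

0.00445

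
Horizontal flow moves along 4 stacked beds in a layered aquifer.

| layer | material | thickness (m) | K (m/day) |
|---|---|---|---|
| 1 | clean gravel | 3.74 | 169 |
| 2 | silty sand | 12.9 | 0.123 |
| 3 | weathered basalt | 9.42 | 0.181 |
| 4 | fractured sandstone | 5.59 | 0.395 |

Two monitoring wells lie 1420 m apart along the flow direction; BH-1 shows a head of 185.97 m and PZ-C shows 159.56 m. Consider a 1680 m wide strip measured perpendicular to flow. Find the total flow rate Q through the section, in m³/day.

19900

Flow is parallel to layering, so each bed carries its own Darcy discharge and the transmissivities add.
Σ(K_i·b_i) = 169×3.74 + 0.123×12.9 + 0.181×9.42 + 0.395×5.59 = 637.6 m²/day.
Hydraulic gradient i = (185.97 − 159.56) / 1420 = 26.41 / 1420 = 0.01860.
Q = Σ(K_i·b_i) · W · i = 637.6 × 1680 × 0.01860 = 19921 m³/day.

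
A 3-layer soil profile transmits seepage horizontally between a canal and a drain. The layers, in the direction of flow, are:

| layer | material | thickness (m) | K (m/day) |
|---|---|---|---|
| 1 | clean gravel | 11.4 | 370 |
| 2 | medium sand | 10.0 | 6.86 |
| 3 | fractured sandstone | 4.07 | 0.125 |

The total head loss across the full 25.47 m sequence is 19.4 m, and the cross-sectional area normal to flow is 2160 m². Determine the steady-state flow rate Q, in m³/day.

Flow is perpendicular to layering, so the layers act in series and the equivalent K is the thickness-weighted harmonic mean.
Total thickness L = 11.4 + 10.0 + 4.07 = 25.47 m.
Σ(b_i/K_i) = 11.4/370 + 10.0/6.86 + 4.07/0.125 = 34.05 d.
K_eq = L / Σ(b_i/K_i) = 25.47 / 34.05 = 0.7480 m/day.
Q = K_eq · A · (Δh/L) = 0.7480 × 2160 × (19.4/25.47) = 1231 m³/day.

1230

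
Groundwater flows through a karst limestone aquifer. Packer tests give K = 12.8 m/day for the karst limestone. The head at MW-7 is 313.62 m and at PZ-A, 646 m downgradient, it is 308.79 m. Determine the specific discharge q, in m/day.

0.0957

Hydraulic gradient i = (313.62 − 308.79) / 646 = 4.83 / 646 = 0.007477.
Specific discharge q = K · i = 12.80 × 0.007477 = 0.09570 m/day.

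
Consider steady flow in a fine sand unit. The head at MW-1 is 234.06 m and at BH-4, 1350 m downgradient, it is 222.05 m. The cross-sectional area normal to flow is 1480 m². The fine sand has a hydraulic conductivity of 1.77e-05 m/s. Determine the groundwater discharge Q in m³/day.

Convert K: 1.77e-05 m/s × 86400 = 1.529 m/day.
Hydraulic gradient i = (234.06 − 222.05) / 1350 = 12.01 / 1350 = 0.008896.
Darcy's law: Q = K · A · i = 1.529 × 1480 × 0.008896 = 20.14 m³/day.

20.1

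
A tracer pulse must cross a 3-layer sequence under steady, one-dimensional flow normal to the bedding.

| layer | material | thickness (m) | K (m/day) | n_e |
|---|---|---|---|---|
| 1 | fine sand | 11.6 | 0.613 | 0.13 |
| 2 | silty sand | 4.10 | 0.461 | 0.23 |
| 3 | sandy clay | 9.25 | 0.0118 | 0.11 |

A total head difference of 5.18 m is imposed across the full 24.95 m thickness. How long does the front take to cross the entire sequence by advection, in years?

With flow normal to the layers, continuity requires the same specific discharge q through every layer.
Σ(b_i/K_i) = 11.6/0.613 + 4.10/0.461 + 9.25/0.0118 = 811.7 d.
q = Δh / Σ(b_i/K_i) = 5.18 / 811.7 = 0.006382 m/day.
In each layer the seepage velocity is v_i = q/n_i, so the layer transit time is t_i = b_i·n_i / q:
  layer 1 (fine sand): t_1 = 11.6 × 0.13 / 0.006382 = 236.3 d
  layer 2 (silty sand): t_2 = 4.10 × 0.23 / 0.006382 = 147.8 d
  layer 3 (sandy clay): t_3 = 9.25 × 0.11 / 0.006382 = 159.4 d
Total t = Σ t_i = 543.5 days = 1.488 years.

1.49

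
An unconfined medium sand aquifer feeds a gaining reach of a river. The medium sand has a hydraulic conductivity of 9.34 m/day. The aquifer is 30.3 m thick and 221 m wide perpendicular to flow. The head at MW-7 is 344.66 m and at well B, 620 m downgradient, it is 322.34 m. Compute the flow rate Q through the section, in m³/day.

Cross-sectional area A = 221 × 30.3 = 6696 m².
Hydraulic gradient i = (344.66 − 322.34) / 620 = 22.32 / 620 = 0.03600.
Darcy's law: Q = K · A · i = 9.340 × 6696 × 0.03600 = 2252 m³/day.

2250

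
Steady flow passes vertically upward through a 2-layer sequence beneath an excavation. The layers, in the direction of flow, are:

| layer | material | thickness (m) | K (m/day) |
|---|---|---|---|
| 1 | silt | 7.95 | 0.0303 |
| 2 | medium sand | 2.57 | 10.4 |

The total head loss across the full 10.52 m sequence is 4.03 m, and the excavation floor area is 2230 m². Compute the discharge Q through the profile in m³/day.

34.2

Flow is perpendicular to layering, so the layers act in series and the equivalent K is the thickness-weighted harmonic mean.
Total thickness L = 7.95 + 2.57 = 10.52 m.
Σ(b_i/K_i) = 7.95/0.0303 + 2.57/10.4 = 262.6 d.
K_eq = L / Σ(b_i/K_i) = 10.52 / 262.6 = 0.04006 m/day.
Q = K_eq · A · (Δh/L) = 0.04006 × 2230 × (4.03/10.52) = 34.22 m³/day.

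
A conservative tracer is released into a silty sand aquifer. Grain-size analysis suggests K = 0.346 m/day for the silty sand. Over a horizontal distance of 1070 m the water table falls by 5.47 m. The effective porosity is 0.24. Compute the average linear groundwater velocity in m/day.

0.00737

Hydraulic gradient i = Δh / L = 5.47 / 1070 = 0.005112.
Darcy flux q = K · i = 0.3460 × 0.005112 = 0.001769 m/day.
Seepage velocity v = q / n_e = 0.001769 / 0.24 = 0.007370 m/day.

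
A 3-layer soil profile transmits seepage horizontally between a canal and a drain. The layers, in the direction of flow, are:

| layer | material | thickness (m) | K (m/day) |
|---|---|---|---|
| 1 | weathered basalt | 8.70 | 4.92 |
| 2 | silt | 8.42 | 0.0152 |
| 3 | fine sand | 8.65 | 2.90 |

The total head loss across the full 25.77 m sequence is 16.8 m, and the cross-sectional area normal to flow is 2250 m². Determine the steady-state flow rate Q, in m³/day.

Flow is perpendicular to layering, so the layers act in series and the equivalent K is the thickness-weighted harmonic mean.
Total thickness L = 8.70 + 8.42 + 8.65 = 25.77 m.
Σ(b_i/K_i) = 8.70/4.92 + 8.42/0.0152 + 8.65/2.90 = 558.7 d.
K_eq = L / Σ(b_i/K_i) = 25.77 / 558.7 = 0.04613 m/day.
Q = K_eq · A · (Δh/L) = 0.04613 × 2250 × (16.8/25.77) = 67.66 m³/day.

67.7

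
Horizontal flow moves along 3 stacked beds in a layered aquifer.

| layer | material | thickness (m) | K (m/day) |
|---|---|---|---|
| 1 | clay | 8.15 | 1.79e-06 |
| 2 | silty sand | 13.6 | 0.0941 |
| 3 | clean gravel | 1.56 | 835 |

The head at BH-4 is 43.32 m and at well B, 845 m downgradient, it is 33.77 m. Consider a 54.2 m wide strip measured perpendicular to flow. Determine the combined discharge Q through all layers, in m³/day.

799

Flow is parallel to layering, so each bed carries its own Darcy discharge and the transmissivities add.
Σ(K_i·b_i) = 1.79e-06×8.15 + 0.0941×13.6 + 835×1.56 = 1304 m²/day.
Hydraulic gradient i = (43.32 − 33.77) / 845 = 9.55 / 845 = 0.01130.
Q = Σ(K_i·b_i) · W · i = 1304 × 54.2 × 0.01130 = 798.7 m³/day.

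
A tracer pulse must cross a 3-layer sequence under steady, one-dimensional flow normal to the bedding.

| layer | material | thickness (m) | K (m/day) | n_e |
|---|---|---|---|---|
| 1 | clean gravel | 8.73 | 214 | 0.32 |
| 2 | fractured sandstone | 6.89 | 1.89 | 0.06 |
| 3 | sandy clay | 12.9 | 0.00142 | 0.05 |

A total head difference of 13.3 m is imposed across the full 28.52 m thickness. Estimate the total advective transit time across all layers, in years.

With flow normal to the layers, continuity requires the same specific discharge q through every layer.
Σ(b_i/K_i) = 8.73/214 + 6.89/1.89 + 12.9/0.00142 = 9088 d.
q = Δh / Σ(b_i/K_i) = 13.3 / 9088 = 0.001463 m/day.
In each layer the seepage velocity is v_i = q/n_i, so the layer transit time is t_i = b_i·n_i / q:
  layer 1 (clean gravel): t_1 = 8.73 × 0.32 / 0.001463 = 1909 d
  layer 2 (fractured sandstone): t_2 = 6.89 × 0.06 / 0.001463 = 282.5 d
  layer 3 (sandy clay): t_3 = 12.9 × 0.05 / 0.001463 = 440.7 d
Total t = Σ t_i = 2632 days = 7.206 years.

7.21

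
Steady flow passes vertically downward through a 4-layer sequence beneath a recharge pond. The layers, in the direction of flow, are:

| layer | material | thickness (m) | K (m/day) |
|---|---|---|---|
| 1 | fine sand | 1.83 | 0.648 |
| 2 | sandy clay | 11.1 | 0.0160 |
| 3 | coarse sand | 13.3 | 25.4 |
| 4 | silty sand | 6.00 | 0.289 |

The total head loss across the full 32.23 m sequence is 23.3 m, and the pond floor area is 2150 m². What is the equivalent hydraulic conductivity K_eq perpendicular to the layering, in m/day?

0.0449

Flow is perpendicular to layering, so the layers act in series and the equivalent K is the thickness-weighted harmonic mean.
Total thickness L = 1.83 + 11.1 + 13.3 + 6.00 = 32.23 m.
Σ(b_i/K_i) = 1.83/0.648 + 11.1/0.0160 + 13.3/25.4 + 6.00/0.289 = 717.9 d.
K_eq = L / Σ(b_i/K_i) = 32.23 / 717.9 = 0.04490 m/day.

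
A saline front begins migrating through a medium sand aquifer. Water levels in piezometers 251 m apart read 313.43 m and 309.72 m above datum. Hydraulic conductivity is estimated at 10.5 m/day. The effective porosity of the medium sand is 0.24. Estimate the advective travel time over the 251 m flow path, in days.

Hydraulic gradient i = (313.43 − 309.72) / 251 = 3.71 / 251 = 0.01478.
Darcy flux q = K · i = 10.50 × 0.01478 = 0.1552 m/day.
Seepage velocity v = q / n_e = 0.1552 / 0.24 = 0.6467 m/day.
Travel time t = L / v = 251 / 0.6467 = 388.1 days.

388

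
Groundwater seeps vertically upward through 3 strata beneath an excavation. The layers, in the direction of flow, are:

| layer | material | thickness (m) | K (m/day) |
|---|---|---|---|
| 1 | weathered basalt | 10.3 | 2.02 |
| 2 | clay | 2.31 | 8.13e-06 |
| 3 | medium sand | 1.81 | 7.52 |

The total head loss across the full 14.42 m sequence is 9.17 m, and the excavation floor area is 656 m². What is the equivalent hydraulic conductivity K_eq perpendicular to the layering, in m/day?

Flow is perpendicular to layering, so the layers act in series and the equivalent K is the thickness-weighted harmonic mean.
Total thickness L = 10.3 + 2.31 + 1.81 = 14.42 m.
Σ(b_i/K_i) = 10.3/2.02 + 2.31/8.13e-06 + 1.81/7.52 = 2.841e+05 d.
K_eq = L / Σ(b_i/K_i) = 14.42 / 2.841e+05 = 5.075e-05 m/day.

5.07e-05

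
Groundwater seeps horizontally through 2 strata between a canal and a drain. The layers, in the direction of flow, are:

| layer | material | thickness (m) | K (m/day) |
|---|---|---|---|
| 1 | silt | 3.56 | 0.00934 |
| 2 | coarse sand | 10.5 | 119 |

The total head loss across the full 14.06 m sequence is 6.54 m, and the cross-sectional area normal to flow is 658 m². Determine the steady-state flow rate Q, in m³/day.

Flow is perpendicular to layering, so the layers act in series and the equivalent K is the thickness-weighted harmonic mean.
Total thickness L = 3.56 + 10.5 = 14.06 m.
Σ(b_i/K_i) = 3.56/0.00934 + 10.5/119 = 381.2 d.
K_eq = L / Σ(b_i/K_i) = 14.06 / 381.2 = 0.03688 m/day.
Q = K_eq · A · (Δh/L) = 0.03688 × 658 × (6.54/14.06) = 11.29 m³/day.

11.3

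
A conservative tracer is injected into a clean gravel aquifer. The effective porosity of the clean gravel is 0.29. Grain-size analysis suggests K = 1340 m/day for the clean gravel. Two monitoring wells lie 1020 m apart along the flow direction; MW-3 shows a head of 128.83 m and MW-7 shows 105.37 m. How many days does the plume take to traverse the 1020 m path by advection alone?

9.60

Hydraulic gradient i = (128.83 − 105.37) / 1020 = 23.46 / 1020 = 0.02300.
Darcy flux q = K · i = 1340 × 0.02300 = 30.82 m/day.
Seepage velocity v = q / n_e = 30.82 / 0.29 = 106.3 m/day.
Travel time t = L / v = 1020 / 106.3 = 9.598 days.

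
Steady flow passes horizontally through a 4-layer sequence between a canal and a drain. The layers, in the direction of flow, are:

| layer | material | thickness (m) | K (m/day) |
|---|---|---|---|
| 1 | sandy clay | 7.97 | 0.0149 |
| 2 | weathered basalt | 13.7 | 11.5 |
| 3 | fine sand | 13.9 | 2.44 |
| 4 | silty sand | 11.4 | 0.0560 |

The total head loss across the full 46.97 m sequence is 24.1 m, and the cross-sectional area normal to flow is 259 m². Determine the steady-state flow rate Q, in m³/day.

Flow is perpendicular to layering, so the layers act in series and the equivalent K is the thickness-weighted harmonic mean.
Total thickness L = 7.97 + 13.7 + 13.9 + 11.4 = 46.97 m.
Σ(b_i/K_i) = 7.97/0.0149 + 13.7/11.5 + 13.9/2.44 + 11.4/0.0560 = 745.4 d.
K_eq = L / Σ(b_i/K_i) = 46.97 / 745.4 = 0.06302 m/day.
Q = K_eq · A · (Δh/L) = 0.06302 × 259 × (24.1/46.97) = 8.374 m³/day.

8.37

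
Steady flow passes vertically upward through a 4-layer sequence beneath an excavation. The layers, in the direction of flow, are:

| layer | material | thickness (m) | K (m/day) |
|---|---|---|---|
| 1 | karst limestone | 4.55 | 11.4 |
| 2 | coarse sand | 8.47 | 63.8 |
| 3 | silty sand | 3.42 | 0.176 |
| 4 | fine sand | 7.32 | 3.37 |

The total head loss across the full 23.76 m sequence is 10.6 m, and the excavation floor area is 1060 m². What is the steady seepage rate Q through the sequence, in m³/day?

508

Flow is perpendicular to layering, so the layers act in series and the equivalent K is the thickness-weighted harmonic mean.
Total thickness L = 4.55 + 8.47 + 3.42 + 7.32 = 23.76 m.
Σ(b_i/K_i) = 4.55/11.4 + 8.47/63.8 + 3.42/0.176 + 7.32/3.37 = 22.14 d.
K_eq = L / Σ(b_i/K_i) = 23.76 / 22.14 = 1.073 m/day.
Q = K_eq · A · (Δh/L) = 1.073 × 1060 × (10.6/23.76) = 507.6 m³/day.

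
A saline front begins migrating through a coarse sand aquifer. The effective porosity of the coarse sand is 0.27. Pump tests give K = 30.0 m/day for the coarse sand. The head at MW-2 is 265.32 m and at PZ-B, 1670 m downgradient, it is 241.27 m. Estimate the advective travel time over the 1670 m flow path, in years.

2.86

Hydraulic gradient i = (265.32 − 241.27) / 1670 = 24.05 / 1670 = 0.01440.
Darcy flux q = K · i = 30.00 × 0.01440 = 0.4320 m/day.
Seepage velocity v = q / n_e = 0.4320 / 0.27 = 1.600 m/day.
Travel time t = L / v = 1670 / 1.600 = 1044 days = 2.857 years.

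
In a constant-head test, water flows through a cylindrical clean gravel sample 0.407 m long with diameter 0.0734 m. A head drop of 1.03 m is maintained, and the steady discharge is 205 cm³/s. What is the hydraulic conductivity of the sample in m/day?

1650

Cross-sectional area A = π·(d/2)² = π × (0.0734/2)² = 0.004231 m².
Convert discharge: 205 cm³/s = 0.0002050 m³/s.
Darcy's law rearranged: K = Q·L / (A·Δh) = 0.0002050 × 0.407 / (0.004231 × 1.03) = 0.01914 m/s = 1654 m/day.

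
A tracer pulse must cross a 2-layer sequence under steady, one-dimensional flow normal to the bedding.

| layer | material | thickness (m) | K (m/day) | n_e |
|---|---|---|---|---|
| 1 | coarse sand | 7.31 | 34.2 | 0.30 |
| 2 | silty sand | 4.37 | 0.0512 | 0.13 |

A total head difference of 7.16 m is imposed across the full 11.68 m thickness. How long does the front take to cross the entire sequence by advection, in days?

33.0

With flow normal to the layers, continuity requires the same specific discharge q through every layer.
Σ(b_i/K_i) = 7.31/34.2 + 4.37/0.0512 = 85.57 d.
q = Δh / Σ(b_i/K_i) = 7.16 / 85.57 = 0.08368 m/day.
In each layer the seepage velocity is v_i = q/n_i, so the layer transit time is t_i = b_i·n_i / q:
  layer 1 (coarse sand): t_1 = 7.31 × 0.30 / 0.08368 = 26.21 d
  layer 2 (silty sand): t_2 = 4.37 × 0.13 / 0.08368 = 6.789 d
Total t = Σ t_i = 33.00 days.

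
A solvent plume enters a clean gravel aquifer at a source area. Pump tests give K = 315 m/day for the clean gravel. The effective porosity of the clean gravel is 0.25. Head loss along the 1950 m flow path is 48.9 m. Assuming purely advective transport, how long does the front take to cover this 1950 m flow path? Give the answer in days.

61.7

Hydraulic gradient i = Δh / L = 48.9 / 1950 = 0.02508.
Darcy flux q = K · i = 315.0 × 0.02508 = 7.899 m/day.
Seepage velocity v = q / n_e = 7.899 / 0.25 = 31.60 m/day.
Travel time t = L / v = 1950 / 31.60 = 61.71 days.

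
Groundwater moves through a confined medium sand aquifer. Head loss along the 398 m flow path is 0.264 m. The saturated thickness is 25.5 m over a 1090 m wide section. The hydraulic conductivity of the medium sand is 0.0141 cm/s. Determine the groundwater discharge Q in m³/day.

Convert K: 0.0141 cm/s × 864 = 12.18 m/day.
Cross-sectional area A = 1090 × 25.5 = 27795 m².
Hydraulic gradient i = Δh / L = 0.264 / 398 = 0.0006633.
Darcy's law: Q = K · A · i = 12.18 × 27795 × 0.0006633 = 224.6 m³/day.

225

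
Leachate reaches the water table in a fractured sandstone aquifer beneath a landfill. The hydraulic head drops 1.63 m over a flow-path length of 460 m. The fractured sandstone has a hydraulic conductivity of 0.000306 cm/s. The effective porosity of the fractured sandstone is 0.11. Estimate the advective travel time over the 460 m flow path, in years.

148

Convert K: 0.000306 cm/s × 864 = 0.2644 m/day.
Hydraulic gradient i = Δh / L = 1.63 / 460 = 0.003543.
Darcy flux q = K · i = 0.2644 × 0.003543 = 0.0009368 m/day.
Seepage velocity v = q / n_e = 0.0009368 / 0.11 = 0.008517 m/day.
Travel time t = L / v = 460 / 0.008517 = 54011 days = 147.9 years.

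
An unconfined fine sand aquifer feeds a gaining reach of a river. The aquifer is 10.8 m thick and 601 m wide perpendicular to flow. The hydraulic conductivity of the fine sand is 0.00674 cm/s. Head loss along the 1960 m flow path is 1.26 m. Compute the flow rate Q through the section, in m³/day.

24.3

Convert K: 0.00674 cm/s × 864 = 5.823 m/day.
Cross-sectional area A = 601 × 10.8 = 6491 m².
Hydraulic gradient i = Δh / L = 1.26 / 1960 = 0.0006429.
Darcy's law: Q = K · A · i = 5.823 × 6491 × 0.0006429 = 24.30 m³/day.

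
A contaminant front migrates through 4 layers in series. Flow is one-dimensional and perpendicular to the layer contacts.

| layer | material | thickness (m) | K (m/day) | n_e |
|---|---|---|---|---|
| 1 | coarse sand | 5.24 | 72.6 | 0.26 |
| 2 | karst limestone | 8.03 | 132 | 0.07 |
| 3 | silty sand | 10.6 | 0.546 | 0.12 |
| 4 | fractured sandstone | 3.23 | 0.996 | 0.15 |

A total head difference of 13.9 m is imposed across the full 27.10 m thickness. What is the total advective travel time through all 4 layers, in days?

6.04

With flow normal to the layers, continuity requires the same specific discharge q through every layer.
Σ(b_i/K_i) = 5.24/72.6 + 8.03/132 + 10.6/0.546 + 3.23/0.996 = 22.79 d.
q = Δh / Σ(b_i/K_i) = 13.9 / 22.79 = 0.6099 m/day.
In each layer the seepage velocity is v_i = q/n_i, so the layer transit time is t_i = b_i·n_i / q:
  layer 1 (coarse sand): t_1 = 5.24 × 0.26 / 0.6099 = 2.234 d
  layer 2 (karst limestone): t_2 = 8.03 × 0.07 / 0.6099 = 0.9216 d
  layer 3 (silty sand): t_3 = 10.6 × 0.12 / 0.6099 = 2.086 d
  layer 4 (fractured sandstone): t_4 = 3.23 × 0.15 / 0.6099 = 0.7944 d
Total t = Σ t_i = 6.035 days.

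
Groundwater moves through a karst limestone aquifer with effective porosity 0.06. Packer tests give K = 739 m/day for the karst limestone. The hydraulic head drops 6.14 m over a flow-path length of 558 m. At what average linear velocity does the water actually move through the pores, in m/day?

136

Hydraulic gradient i = Δh / L = 6.14 / 558 = 0.01100.
Darcy flux q = K · i = 739.0 × 0.01100 = 8.132 m/day.
Seepage velocity v = q / n_e = 8.132 / 0.06 = 135.5 m/day.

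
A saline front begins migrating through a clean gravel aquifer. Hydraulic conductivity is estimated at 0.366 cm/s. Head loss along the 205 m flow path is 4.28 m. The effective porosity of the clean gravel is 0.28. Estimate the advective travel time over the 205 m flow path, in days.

8.69

Convert K: 0.366 cm/s × 864 = 316.2 m/day.
Hydraulic gradient i = Δh / L = 4.28 / 205 = 0.02088.
Darcy flux q = K · i = 316.2 × 0.02088 = 6.602 m/day.
Seepage velocity v = q / n_e = 6.602 / 0.28 = 23.58 m/day.
Travel time t = L / v = 205 / 23.58 = 8.694 days.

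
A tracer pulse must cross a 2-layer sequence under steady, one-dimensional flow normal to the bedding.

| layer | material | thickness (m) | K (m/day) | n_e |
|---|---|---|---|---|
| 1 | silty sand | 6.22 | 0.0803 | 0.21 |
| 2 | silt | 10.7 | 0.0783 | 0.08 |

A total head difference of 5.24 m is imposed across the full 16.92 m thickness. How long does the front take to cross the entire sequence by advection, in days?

With flow normal to the layers, continuity requires the same specific discharge q through every layer.
Σ(b_i/K_i) = 6.22/0.0803 + 10.7/0.0783 = 214.1 d.
q = Δh / Σ(b_i/K_i) = 5.24 / 214.1 = 0.02447 m/day.
In each layer the seepage velocity is v_i = q/n_i, so the layer transit time is t_i = b_i·n_i / q:
  layer 1 (silty sand): t_1 = 6.22 × 0.21 / 0.02447 = 53.37 d
  layer 2 (silt): t_2 = 10.7 × 0.08 / 0.02447 = 34.98 d
Total t = Σ t_i = 88.35 days.

88.4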